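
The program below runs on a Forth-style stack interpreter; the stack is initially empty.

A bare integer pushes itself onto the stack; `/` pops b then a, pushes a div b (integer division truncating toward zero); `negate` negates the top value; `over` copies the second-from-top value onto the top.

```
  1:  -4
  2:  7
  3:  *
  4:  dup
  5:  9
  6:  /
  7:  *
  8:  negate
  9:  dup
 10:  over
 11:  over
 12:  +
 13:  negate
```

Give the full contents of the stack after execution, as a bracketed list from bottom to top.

[-84, -84, 168]

-4     : -4
7      : -4 7
*      : -28
dup    : -28 -28
9      : -28 -28 9
/      : -28 -3
*      : 84
negate : -84
dup    : -84 -84
over   : -84 -84 -84
over   : -84 -84 -84 -84
+      : -84 -84 -168
negate : -84 -84 168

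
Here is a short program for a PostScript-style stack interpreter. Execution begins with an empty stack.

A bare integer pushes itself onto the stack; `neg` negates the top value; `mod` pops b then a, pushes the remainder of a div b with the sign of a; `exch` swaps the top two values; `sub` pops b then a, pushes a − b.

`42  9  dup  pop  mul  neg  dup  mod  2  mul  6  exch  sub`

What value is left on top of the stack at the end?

6

42   -> 42
9    -> 42 9
dup  -> 42 9 9
pop  -> 42 9
mul  -> 378
neg  -> -378
dup  -> -378 -378
mod  -> 0
2    -> 0 2
mul  -> 0
6    -> 0 6
exch -> 6 0
sub  -> 6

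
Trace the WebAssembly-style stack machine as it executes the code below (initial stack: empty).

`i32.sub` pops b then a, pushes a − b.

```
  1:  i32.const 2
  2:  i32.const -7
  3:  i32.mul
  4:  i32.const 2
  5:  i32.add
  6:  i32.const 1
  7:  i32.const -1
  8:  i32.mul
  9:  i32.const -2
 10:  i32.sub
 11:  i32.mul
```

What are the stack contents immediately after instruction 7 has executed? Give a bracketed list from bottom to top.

i32.const 2  → 2
i32.const -7 → 2 -7
i32.mul      → -14
i32.const 2  → -14 2
i32.add      → -12
i32.const 1  → -12 1
i32.const -1 → -12 1 -1

[-12, 1, -1]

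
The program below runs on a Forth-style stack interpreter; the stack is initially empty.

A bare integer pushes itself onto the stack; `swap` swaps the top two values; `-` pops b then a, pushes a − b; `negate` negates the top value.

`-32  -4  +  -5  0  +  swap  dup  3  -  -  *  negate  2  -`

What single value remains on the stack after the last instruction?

-32     [-32]
-4      [-32, -4]
+       [-36]
-5      [-36, -5]
0       [-36, -5, 0]
+       [-36, -5]
swap    [-5, -36]
dup     [-5, -36, -36]
3       [-5, -36, -36, 3]
-       [-5, -36, -39]
-       [-5, 3]
*       [-15]
negate  [15]
2       [15, 2]
-       [13]

13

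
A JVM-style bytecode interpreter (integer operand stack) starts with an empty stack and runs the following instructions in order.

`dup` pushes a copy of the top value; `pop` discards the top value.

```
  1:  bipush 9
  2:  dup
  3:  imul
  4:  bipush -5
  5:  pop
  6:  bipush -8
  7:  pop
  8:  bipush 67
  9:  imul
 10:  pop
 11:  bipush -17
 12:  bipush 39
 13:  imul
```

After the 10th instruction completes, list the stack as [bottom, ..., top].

bipush 9  -> 9
dup       -> 9 9
imul      -> 81
bipush -5 -> 81 -5
pop       -> 81
bipush -8 -> 81 -8
pop       -> 81
bipush 67 -> 81 67
imul      -> 5427
pop       -> (empty)

[]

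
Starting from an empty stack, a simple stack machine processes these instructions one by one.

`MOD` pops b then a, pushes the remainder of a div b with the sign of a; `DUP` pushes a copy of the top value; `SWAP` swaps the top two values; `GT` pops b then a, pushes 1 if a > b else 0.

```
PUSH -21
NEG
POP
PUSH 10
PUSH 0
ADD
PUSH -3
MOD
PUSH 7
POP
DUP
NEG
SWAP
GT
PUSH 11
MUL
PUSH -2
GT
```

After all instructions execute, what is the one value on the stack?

1

PUSH -21 : [-21]
NEG      : [21]
POP      : []
PUSH 10  : [10]
PUSH 0   : [10, 0]
ADD      : [10]
PUSH -3  : [10, -3]
MOD      : [1]
PUSH 7   : [1, 7]
POP      : [1]
DUP      : [1, 1]
NEG      : [1, -1]
SWAP     : [-1, 1]
GT       : [0]
PUSH 11  : [0, 11]
MUL      : [0]
PUSH -2  : [0, -2]
GT       : [1]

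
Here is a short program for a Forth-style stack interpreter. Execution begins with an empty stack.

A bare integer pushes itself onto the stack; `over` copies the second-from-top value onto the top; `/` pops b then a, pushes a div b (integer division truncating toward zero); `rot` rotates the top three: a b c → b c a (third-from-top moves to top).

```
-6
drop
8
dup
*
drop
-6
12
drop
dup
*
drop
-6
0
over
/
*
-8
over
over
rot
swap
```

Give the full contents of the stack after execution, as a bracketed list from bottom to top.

-6   : [-6]
drop : []
8    : [8]
dup  : [8, 8]
*    : [64]
drop : []
-6   : [-6]
12   : [-6, 12]
drop : [-6]
dup  : [-6, -6]
*    : [36]
drop : []
-6   : [-6]
0    : [-6, 0]
over : [-6, 0, -6]
/    : [-6, 0]
*    : [0]
-8   : [0, -8]
over : [0, -8, 0]
over : [0, -8, 0, -8]
rot  : [0, 0, -8, -8]
swap : [0, 0, -8, -8]

[0, 0, -8, -8]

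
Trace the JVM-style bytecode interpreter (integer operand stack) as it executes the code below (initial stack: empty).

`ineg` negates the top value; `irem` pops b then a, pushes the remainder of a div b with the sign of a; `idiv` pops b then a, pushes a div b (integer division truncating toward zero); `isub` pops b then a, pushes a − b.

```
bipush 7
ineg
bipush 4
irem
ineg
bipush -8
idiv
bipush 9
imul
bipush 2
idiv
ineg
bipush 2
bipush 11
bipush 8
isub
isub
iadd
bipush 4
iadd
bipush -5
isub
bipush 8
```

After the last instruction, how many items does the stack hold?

bipush 7   7
ineg       -7
bipush 4   -7 4
irem       -3
ineg       3
bipush -8  3 -8
idiv       0
bipush 9   0 9
imul       0
bipush 2   0 2
idiv       0
ineg       0
bipush 2   0 2
bipush 11  0 2 11
bipush 8   0 2 11 8
isub       0 2 3
isub       0 -1
iadd       -1
bipush 4   -1 4
iadd       3
bipush -5  3 -5
isub       8
bipush 8   8 8

2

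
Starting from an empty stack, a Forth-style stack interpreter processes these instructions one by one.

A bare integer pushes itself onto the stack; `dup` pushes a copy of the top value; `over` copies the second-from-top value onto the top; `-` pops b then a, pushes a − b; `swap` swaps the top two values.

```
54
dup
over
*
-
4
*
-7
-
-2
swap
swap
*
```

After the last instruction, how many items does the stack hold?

54   : [54]
dup  : [54, 54]
over : [54, 54, 54]
*    : [54, 2916]
-    : [-2862]
4    : [-2862, 4]
*    : [-11448]
-7   : [-11448, -7]
-    : [-11441]
-2   : [-11441, -2]
swap : [-2, -11441]
swap : [-11441, -2]
*    : [22882]

1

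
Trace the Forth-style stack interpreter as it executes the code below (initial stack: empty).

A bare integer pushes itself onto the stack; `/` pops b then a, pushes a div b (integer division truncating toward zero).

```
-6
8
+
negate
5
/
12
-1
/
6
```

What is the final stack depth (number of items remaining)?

3

-6     -> [-6]
8      -> [-6, 8]
+      -> [2]
negate -> [-2]
5      -> [-2, 5]
/      -> [0]
12     -> [0, 12]
-1     -> [0, 12, -1]
/      -> [0, -12]
6      -> [0, -12, 6]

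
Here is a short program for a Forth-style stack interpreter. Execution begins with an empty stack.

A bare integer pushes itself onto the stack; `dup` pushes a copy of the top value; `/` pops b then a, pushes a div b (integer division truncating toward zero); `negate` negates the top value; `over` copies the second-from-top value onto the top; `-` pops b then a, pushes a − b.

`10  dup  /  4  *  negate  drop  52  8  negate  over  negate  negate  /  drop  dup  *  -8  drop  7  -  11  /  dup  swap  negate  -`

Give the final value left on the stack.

490

10     -> 10
dup    -> 10 10
/      -> 1
4      -> 1 4
*      -> 4
negate -> -4
drop   -> (empty)
52     -> 52
8      -> 52 8
negate -> 52 -8
over   -> 52 -8 52
negate -> 52 -8 -52
negate -> 52 -8 52
/      -> 52 0
drop   -> 52
dup    -> 52 52
*      -> 2704
-8     -> 2704 -8
drop   -> 2704
7      -> 2704 7
-      -> 2697
11     -> 2697 11
/      -> 245
dup    -> 245 245
swap   -> 245 245
negate -> 245 -245
-      -> 490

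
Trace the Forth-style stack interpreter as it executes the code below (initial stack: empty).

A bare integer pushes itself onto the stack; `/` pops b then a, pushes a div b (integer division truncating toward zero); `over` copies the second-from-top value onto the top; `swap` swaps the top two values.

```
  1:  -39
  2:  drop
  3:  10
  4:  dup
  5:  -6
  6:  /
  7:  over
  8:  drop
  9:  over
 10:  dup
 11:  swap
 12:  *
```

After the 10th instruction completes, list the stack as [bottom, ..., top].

[10, -1, 10, 10]

-39  : -39
drop : (empty)
10   : 10
dup  : 10 10
-6   : 10 10 -6
/    : 10 -1
over : 10 -1 10
drop : 10 -1
over : 10 -1 10
dup  : 10 -1 10 10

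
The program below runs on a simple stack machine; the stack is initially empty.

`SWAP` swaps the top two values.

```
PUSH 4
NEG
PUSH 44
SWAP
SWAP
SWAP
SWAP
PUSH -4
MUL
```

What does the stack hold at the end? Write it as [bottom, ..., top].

[-4, -176]

PUSH 4  → [4]
NEG     → [-4]
PUSH 44 → [-4, 44]
SWAP    → [44, -4]
SWAP    → [-4, 44]
SWAP    → [44, -4]
SWAP    → [-4, 44]
PUSH -4 → [-4, 44, -4]
MUL     → [-4, -176]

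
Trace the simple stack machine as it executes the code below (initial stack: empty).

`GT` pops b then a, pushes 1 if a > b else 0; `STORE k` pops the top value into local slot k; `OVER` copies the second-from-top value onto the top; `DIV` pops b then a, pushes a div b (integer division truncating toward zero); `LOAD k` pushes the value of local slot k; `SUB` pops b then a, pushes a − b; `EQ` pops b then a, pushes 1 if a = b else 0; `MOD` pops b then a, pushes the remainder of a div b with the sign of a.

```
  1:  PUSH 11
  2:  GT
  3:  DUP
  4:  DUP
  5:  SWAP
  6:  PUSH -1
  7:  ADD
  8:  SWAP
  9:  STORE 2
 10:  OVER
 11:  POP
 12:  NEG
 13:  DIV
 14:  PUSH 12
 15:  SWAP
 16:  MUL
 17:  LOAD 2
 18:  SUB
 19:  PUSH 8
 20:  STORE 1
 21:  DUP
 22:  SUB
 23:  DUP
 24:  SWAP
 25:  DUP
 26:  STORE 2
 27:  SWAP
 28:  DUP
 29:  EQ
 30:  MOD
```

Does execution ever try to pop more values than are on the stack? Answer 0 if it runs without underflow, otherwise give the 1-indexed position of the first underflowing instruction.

PUSH 11  [11]
GT  — needs 2 operands, stack has 1 → underflow

2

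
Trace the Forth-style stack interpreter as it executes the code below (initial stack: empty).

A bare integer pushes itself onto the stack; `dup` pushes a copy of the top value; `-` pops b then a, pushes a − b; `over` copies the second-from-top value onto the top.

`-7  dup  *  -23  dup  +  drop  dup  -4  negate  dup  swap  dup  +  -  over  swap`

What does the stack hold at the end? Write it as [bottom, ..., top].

[49, 49, 49, -4]

-7      [-7]
dup     [-7, -7]
*       [49]
-23     [49, -23]
dup     [49, -23, -23]
+       [49, -46]
drop    [49]
dup     [49, 49]
-4      [49, 49, -4]
negate  [49, 49, 4]
dup     [49, 49, 4, 4]
swap    [49, 49, 4, 4]
dup     [49, 49, 4, 4, 4]
+       [49, 49, 4, 8]
-       [49, 49, -4]
over    [49, 49, -4, 49]
swap    [49, 49, 49, -4]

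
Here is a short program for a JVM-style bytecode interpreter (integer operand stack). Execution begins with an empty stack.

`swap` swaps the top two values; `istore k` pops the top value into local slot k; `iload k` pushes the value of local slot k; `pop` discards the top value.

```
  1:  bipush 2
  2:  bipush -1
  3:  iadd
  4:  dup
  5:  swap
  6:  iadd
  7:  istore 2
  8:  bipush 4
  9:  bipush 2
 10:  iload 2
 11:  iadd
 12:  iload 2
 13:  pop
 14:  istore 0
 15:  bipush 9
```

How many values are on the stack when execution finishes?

2

bipush 2   [2]
bipush -1  [2, -1]
iadd       [1]
dup        [1, 1]
swap       [1, 1]
iadd       [2]
istore 2   []
bipush 4   [4]
bipush 2   [4, 2]
iload 2    [4, 2, 2]
iadd       [4, 4]
iload 2    [4, 4, 2]
pop        [4, 4]
istore 0   [4]
bipush 9   [4, 9]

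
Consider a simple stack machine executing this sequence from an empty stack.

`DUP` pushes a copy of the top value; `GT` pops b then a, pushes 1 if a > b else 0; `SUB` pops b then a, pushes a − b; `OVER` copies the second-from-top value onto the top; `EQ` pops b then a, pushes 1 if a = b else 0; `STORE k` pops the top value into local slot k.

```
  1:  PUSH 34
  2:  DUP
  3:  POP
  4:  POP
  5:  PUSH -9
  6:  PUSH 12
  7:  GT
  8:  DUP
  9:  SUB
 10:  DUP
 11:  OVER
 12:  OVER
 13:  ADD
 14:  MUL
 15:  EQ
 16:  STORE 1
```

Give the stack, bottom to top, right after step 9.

PUSH 34 : 34
DUP     : 34 34
POP     : 34
POP     : (empty)
PUSH -9 : -9
PUSH 12 : -9 12
GT      : 0
DUP     : 0 0
SUB     : 0

[0]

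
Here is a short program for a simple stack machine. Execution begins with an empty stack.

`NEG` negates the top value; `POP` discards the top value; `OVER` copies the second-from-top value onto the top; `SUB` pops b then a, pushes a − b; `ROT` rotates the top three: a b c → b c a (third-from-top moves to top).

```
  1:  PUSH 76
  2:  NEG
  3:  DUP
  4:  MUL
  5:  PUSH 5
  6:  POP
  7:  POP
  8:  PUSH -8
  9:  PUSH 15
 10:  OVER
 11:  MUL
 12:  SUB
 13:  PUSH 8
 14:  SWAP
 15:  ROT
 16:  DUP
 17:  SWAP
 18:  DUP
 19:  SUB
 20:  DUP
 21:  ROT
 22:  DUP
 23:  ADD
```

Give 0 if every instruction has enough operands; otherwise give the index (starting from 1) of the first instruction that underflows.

PUSH 76  76
NEG      -76
DUP      -76 -76
MUL      5776
PUSH 5   5776 5
POP      5776
POP      (empty)
PUSH -8  -8
PUSH 15  -8 15
OVER     -8 15 -8
MUL      -8 -120
SUB      112
PUSH 8   112 8
SWAP     8 112
ROT  — needs 3 operands, stack has 2 → underflow

15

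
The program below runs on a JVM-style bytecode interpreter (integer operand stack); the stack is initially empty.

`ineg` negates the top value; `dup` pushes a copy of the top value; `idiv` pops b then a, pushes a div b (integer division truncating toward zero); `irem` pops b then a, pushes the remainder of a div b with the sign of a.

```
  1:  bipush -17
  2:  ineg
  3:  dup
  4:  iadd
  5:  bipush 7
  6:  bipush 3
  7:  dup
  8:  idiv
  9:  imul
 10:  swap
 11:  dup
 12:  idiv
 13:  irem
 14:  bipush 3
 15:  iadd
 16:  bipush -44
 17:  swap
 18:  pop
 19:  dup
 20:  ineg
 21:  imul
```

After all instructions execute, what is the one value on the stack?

-1936

bipush -17 : [-17]
ineg       : [17]
dup        : [17, 17]
iadd       : [34]
bipush 7   : [34, 7]
bipush 3   : [34, 7, 3]
dup        : [34, 7, 3, 3]
idiv       : [34, 7, 1]
imul       : [34, 7]
swap       : [7, 34]
dup        : [7, 34, 34]
idiv       : [7, 1]
irem       : [0]
bipush 3   : [0, 3]
iadd       : [3]
bipush -44 : [3, -44]
swap       : [-44, 3]
pop        : [-44]
dup        : [-44, -44]
ineg       : [-44, 44]
imul       : [-1936]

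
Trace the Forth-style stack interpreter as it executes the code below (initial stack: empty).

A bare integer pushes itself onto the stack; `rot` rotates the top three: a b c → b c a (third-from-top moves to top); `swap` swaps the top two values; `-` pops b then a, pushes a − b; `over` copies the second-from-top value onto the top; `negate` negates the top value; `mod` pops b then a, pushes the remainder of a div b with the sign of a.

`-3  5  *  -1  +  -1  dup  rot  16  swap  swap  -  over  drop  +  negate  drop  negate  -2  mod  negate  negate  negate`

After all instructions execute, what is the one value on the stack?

-3     -> [-3]
5      -> [-3, 5]
*      -> [-15]
-1     -> [-15, -1]
+      -> [-16]
-1     -> [-16, -1]
dup    -> [-16, -1, -1]
rot    -> [-1, -1, -16]
16     -> [-1, -1, -16, 16]
swap   -> [-1, -1, 16, -16]
swap   -> [-1, -1, -16, 16]
-      -> [-1, -1, -32]
over   -> [-1, -1, -32, -1]
drop   -> [-1, -1, -32]
+      -> [-1, -33]
negate -> [-1, 33]
drop   -> [-1]
negate -> [1]
-2     -> [1, -2]
mod    -> [1]
negate -> [-1]
negate -> [1]
negate -> [-1]

-1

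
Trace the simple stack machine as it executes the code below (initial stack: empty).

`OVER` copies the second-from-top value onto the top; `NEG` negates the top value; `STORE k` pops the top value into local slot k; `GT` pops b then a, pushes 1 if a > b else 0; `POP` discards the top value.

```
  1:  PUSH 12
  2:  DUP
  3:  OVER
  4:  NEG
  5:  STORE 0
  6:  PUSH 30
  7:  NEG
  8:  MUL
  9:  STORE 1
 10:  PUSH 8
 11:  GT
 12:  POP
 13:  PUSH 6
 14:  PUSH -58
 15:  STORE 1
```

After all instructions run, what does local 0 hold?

PUSH 12   [12]
DUP       [12, 12]
OVER      [12, 12, 12]
NEG       [12, 12, -12]
STORE 0   [12, 12]
PUSH 30   [12, 12, 30]
NEG       [12, 12, -30]
MUL       [12, -360]
STORE 1   [12]
PUSH 8    [12, 8]
GT        [1]
POP       []
PUSH 6    [6]
PUSH -58  [6, -58]
STORE 1   [6]

-12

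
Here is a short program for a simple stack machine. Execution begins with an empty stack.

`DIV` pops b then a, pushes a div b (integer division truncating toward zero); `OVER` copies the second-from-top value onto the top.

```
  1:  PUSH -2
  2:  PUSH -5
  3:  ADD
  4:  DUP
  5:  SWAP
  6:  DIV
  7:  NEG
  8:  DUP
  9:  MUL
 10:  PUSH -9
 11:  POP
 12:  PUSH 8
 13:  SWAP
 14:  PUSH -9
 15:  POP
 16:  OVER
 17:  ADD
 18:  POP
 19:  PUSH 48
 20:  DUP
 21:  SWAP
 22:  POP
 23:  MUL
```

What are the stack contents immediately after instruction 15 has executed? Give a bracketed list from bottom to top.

[8, 1]

PUSH -2 → [-2]
PUSH -5 → [-2, -5]
ADD     → [-7]
DUP     → [-7, -7]
SWAP    → [-7, -7]
DIV     → [1]
NEG     → [-1]
DUP     → [-1, -1]
MUL     → [1]
PUSH -9 → [1, -9]
POP     → [1]
PUSH 8  → [1, 8]
SWAP    → [8, 1]
PUSH -9 → [8, 1, -9]
POP     → [8, 1]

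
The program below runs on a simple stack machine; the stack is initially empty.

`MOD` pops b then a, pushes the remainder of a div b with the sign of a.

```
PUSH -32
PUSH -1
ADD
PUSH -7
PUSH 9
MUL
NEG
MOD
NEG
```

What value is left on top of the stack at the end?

PUSH -32  -32
PUSH -1   -32 -1
ADD       -33
PUSH -7   -33 -7
PUSH 9    -33 -7 9
MUL       -33 -63
NEG       -33 63
MOD       -33
NEG       33

33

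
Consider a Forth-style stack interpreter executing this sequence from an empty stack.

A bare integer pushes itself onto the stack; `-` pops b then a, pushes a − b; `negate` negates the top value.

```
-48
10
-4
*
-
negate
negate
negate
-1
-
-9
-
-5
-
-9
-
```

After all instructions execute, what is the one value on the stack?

-48    -> [-48]
10     -> [-48, 10]
-4     -> [-48, 10, -4]
*      -> [-48, -40]
-      -> [-8]
negate -> [8]
negate -> [-8]
negate -> [8]
-1     -> [8, -1]
-      -> [9]
-9     -> [9, -9]
-      -> [18]
-5     -> [18, -5]
-      -> [23]
-9     -> [23, -9]
-      -> [32]

32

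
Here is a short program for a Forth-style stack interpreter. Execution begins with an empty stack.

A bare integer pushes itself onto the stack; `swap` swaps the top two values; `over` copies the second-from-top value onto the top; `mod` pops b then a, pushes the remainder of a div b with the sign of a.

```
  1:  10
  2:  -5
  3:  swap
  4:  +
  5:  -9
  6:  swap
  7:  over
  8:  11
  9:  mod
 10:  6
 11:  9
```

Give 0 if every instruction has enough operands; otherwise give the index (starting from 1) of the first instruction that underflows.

0

10   → 10
-5   → 10 -5
swap → -5 10
+    → 5
-9   → 5 -9
swap → -9 5
over → -9 5 -9
11   → -9 5 -9 11
mod  → -9 5 -9
6    → -9 5 -9 6
9    → -9 5 -9 6 9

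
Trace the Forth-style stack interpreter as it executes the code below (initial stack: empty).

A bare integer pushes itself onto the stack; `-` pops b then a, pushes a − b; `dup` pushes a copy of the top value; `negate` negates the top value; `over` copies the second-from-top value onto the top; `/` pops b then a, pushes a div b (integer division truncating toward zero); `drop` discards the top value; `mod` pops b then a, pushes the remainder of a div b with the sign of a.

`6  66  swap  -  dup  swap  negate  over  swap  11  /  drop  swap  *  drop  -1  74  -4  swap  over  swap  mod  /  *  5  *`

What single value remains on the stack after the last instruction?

-5

6      → 6
66     → 6 66
swap   → 66 6
-      → 60
dup    → 60 60
swap   → 60 60
negate → 60 -60
over   → 60 -60 60
swap   → 60 60 -60
11     → 60 60 -60 11
/      → 60 60 -5
drop   → 60 60
swap   → 60 60
*      → 3600
drop   → (empty)
-1     → -1
74     → -1 74
-4     → -1 74 -4
swap   → -1 -4 74
over   → -1 -4 74 -4
swap   → -1 -4 -4 74
mod    → -1 -4 -4
/      → -1 1
*      → -1
5      → -1 5
*      → -5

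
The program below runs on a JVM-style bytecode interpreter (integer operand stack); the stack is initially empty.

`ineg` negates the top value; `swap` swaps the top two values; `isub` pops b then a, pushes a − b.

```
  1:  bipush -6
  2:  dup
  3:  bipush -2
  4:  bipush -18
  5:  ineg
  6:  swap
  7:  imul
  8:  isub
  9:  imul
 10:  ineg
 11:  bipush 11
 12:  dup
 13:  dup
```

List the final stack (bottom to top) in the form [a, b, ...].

[180, 11, 11, 11]

bipush -6  → -6
dup        → -6 -6
bipush -2  → -6 -6 -2
bipush -18 → -6 -6 -2 -18
ineg       → -6 -6 -2 18
swap       → -6 -6 18 -2
imul       → -6 -6 -36
isub       → -6 30
imul       → -180
ineg       → 180
bipush 11  → 180 11
dup        → 180 11 11
dup        → 180 11 11 11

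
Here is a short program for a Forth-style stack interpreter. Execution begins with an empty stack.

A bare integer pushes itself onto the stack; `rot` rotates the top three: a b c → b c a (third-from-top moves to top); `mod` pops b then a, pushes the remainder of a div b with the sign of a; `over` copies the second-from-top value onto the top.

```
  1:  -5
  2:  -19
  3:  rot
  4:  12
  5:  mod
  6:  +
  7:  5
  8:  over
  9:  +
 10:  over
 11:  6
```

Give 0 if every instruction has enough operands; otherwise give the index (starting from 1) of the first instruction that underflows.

3

-5   [-5]
-19  [-5, -19]
rot  — needs 3 operands, stack has 2 → underflow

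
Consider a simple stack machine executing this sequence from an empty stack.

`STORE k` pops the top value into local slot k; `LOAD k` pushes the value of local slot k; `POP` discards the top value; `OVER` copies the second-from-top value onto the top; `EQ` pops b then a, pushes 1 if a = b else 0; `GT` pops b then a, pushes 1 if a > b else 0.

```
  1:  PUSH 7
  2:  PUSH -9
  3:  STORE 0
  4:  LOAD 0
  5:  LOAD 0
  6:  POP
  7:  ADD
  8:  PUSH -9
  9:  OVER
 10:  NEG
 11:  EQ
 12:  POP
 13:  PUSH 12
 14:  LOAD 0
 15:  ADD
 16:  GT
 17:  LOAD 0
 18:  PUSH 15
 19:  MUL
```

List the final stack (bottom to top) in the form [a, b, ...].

PUSH 7  -> 7
PUSH -9 -> 7 -9
STORE 0 -> 7
LOAD 0  -> 7 -9
LOAD 0  -> 7 -9 -9
POP     -> 7 -9
ADD     -> -2
PUSH -9 -> -2 -9
OVER    -> -2 -9 -2
NEG     -> -2 -9 2
EQ      -> -2 0
POP     -> -2
PUSH 12 -> -2 12
LOAD 0  -> -2 12 -9
ADD     -> -2 3
GT      -> 0
LOAD 0  -> 0 -9
PUSH 15 -> 0 -9 15
MUL     -> 0 -135

[0, -135]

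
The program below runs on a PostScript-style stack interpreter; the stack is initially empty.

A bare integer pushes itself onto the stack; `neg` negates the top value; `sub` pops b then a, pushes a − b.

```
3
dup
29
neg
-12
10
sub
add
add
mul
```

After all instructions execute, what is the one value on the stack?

-144

3   : 3
dup : 3 3
29  : 3 3 29
neg : 3 3 -29
-12 : 3 3 -29 -12
10  : 3 3 -29 -12 10
sub : 3 3 -29 -22
add : 3 3 -51
add : 3 -48
mul : -144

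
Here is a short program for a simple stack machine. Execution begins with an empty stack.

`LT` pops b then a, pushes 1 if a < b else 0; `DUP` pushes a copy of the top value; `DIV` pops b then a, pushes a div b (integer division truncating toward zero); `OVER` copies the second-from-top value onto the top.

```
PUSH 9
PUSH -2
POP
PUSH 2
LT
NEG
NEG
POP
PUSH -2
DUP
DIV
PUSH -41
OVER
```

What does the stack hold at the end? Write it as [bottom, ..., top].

[1, -41, 1]

PUSH 9   : 9
PUSH -2  : 9 -2
POP      : 9
PUSH 2   : 9 2
LT       : 0
NEG      : 0
NEG      : 0
POP      : (empty)
PUSH -2  : -2
DUP      : -2 -2
DIV      : 1
PUSH -41 : 1 -41
OVER     : 1 -41 1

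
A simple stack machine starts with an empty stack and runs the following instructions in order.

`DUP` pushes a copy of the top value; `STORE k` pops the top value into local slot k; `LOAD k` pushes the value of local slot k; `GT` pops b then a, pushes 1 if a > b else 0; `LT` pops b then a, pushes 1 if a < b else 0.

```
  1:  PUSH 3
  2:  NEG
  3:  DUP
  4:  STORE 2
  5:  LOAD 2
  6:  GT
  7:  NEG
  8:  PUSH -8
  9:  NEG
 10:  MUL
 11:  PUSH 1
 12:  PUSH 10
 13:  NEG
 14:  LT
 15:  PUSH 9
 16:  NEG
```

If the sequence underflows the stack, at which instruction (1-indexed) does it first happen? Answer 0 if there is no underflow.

PUSH 3  -> 3
NEG     -> -3
DUP     -> -3 -3
STORE 2 -> -3
LOAD 2  -> -3 -3
GT      -> 0
NEG     -> 0
PUSH -8 -> 0 -8
NEG     -> 0 8
MUL     -> 0
PUSH 1  -> 0 1
PUSH 10 -> 0 1 10
NEG     -> 0 1 -10
LT      -> 0 0
PUSH 9  -> 0 0 9
NEG     -> 0 0 -9

0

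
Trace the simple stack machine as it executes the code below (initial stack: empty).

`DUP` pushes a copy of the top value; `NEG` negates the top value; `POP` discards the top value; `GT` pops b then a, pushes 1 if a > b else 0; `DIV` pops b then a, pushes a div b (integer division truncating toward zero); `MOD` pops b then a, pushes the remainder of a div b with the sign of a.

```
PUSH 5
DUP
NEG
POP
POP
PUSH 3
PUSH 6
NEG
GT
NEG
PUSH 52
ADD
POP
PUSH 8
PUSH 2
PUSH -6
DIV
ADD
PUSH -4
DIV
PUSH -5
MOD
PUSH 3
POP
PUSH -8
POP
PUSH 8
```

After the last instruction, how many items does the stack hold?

2

PUSH 5   5
DUP      5 5
NEG      5 -5
POP      5
POP      (empty)
PUSH 3   3
PUSH 6   3 6
NEG      3 -6
GT       1
NEG      -1
PUSH 52  -1 52
ADD      51
POP      (empty)
PUSH 8   8
PUSH 2   8 2
PUSH -6  8 2 -6
DIV      8 0
ADD      8
PUSH -4  8 -4
DIV      -2
PUSH -5  -2 -5
MOD      -2
PUSH 3   -2 3
POP      -2
PUSH -8  -2 -8
POP      -2
PUSH 8   -2 8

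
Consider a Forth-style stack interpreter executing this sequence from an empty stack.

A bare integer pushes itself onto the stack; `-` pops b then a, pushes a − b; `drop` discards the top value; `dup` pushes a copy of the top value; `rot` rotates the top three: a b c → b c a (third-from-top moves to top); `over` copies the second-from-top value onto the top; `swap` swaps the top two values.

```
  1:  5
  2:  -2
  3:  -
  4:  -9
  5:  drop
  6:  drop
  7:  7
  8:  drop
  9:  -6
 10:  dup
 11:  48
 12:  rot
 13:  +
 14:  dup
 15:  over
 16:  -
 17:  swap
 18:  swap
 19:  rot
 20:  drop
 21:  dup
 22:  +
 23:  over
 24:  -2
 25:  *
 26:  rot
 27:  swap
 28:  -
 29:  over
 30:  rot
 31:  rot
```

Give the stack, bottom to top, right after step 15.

[-6, 42, 42, 42]

5    -> [5]
-2   -> [5, -2]
-    -> [7]
-9   -> [7, -9]
drop -> [7]
drop -> []
7    -> [7]
drop -> []
-6   -> [-6]
dup  -> [-6, -6]
48   -> [-6, -6, 48]
rot  -> [-6, 48, -6]
+    -> [-6, 42]
dup  -> [-6, 42, 42]
over -> [-6, 42, 42, 42]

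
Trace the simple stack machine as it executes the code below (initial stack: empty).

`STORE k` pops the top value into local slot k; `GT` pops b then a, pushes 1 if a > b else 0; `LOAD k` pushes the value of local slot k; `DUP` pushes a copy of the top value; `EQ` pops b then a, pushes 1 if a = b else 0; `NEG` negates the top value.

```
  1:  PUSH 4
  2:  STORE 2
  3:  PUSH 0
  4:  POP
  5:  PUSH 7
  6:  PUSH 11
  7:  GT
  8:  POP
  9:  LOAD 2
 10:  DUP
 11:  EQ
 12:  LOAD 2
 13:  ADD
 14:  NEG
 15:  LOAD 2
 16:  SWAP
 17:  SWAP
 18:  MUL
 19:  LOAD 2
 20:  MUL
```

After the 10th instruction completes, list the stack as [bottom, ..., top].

[4, 4]

PUSH 4   4
STORE 2  (empty)
PUSH 0   0
POP      (empty)
PUSH 7   7
PUSH 11  7 11
GT       0
POP      (empty)
LOAD 2   4
DUP      4 4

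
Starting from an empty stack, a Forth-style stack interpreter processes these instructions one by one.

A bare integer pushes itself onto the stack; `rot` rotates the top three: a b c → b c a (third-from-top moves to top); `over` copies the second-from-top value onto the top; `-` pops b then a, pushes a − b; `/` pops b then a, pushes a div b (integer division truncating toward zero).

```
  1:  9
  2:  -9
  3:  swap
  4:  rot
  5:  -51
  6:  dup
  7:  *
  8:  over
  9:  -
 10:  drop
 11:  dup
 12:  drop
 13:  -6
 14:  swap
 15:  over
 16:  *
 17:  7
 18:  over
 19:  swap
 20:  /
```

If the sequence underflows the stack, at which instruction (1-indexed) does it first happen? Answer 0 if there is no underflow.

4

9    : [9]
-9   : [9, -9]
swap : [-9, 9]
rot  — needs 3 operands, stack has 2 → underflow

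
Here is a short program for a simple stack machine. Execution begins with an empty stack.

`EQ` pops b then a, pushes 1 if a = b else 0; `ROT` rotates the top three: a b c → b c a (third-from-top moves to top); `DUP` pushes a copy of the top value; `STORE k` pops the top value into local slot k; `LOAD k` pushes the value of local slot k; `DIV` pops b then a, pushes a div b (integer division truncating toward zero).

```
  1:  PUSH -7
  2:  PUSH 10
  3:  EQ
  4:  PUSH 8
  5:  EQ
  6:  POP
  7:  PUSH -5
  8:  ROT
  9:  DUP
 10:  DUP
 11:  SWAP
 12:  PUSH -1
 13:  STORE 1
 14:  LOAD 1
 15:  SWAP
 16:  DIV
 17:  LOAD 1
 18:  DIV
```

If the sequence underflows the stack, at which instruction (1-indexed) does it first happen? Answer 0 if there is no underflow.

8

PUSH -7  -7
PUSH 10  -7 10
EQ       0
PUSH 8   0 8
EQ       0
POP      (empty)
PUSH -5  -5
ROT  — needs 3 operands, stack has 1 → underflow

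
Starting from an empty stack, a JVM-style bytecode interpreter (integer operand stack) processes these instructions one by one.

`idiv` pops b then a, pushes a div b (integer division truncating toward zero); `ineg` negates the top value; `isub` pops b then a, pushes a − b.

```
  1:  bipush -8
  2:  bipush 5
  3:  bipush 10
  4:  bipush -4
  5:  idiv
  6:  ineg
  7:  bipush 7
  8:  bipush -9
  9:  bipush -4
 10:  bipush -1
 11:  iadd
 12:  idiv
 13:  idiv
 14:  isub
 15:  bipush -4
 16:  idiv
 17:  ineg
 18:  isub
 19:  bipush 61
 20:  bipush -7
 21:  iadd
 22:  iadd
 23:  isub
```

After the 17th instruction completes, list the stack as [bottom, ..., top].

[-8, 5, -1]

bipush -8 -> -8
bipush 5  -> -8 5
bipush 10 -> -8 5 10
bipush -4 -> -8 5 10 -4
idiv      -> -8 5 -2
ineg      -> -8 5 2
bipush 7  -> -8 5 2 7
bipush -9 -> -8 5 2 7 -9
bipush -4 -> -8 5 2 7 -9 -4
bipush -1 -> -8 5 2 7 -9 -4 -1
iadd      -> -8 5 2 7 -9 -5
idiv      -> -8 5 2 7 1
idiv      -> -8 5 2 7
isub      -> -8 5 -5
bipush -4 -> -8 5 -5 -4
idiv      -> -8 5 1
ineg      -> -8 5 -1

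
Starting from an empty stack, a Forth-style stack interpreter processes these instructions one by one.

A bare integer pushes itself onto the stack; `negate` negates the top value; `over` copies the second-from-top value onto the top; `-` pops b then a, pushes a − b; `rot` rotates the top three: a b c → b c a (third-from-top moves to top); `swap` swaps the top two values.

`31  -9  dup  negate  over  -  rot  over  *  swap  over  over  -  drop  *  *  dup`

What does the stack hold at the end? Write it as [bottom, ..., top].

[-90396, -90396]

31     -> [31]
-9     -> [31, -9]
dup    -> [31, -9, -9]
negate -> [31, -9, 9]
over   -> [31, -9, 9, -9]
-      -> [31, -9, 18]
rot    -> [-9, 18, 31]
over   -> [-9, 18, 31, 18]
*      -> [-9, 18, 558]
swap   -> [-9, 558, 18]
over   -> [-9, 558, 18, 558]
over   -> [-9, 558, 18, 558, 18]
-      -> [-9, 558, 18, 540]
drop   -> [-9, 558, 18]
*      -> [-9, 10044]
*      -> [-90396]
dup    -> [-90396, -90396]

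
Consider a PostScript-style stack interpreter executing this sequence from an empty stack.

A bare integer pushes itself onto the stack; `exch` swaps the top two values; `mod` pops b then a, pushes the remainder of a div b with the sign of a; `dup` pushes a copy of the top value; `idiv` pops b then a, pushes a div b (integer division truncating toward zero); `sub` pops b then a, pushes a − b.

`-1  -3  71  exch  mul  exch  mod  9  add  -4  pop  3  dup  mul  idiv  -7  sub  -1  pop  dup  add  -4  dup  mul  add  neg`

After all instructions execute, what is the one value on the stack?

-32

-1    -1
-3    -1 -3
71    -1 -3 71
exch  -1 71 -3
mul   -1 -213
exch  -213 -1
mod   0
9     0 9
add   9
-4    9 -4
pop   9
3     9 3
dup   9 3 3
mul   9 9
idiv  1
-7    1 -7
sub   8
-1    8 -1
pop   8
dup   8 8
add   16
-4    16 -4
dup   16 -4 -4
mul   16 16
add   32
neg   -32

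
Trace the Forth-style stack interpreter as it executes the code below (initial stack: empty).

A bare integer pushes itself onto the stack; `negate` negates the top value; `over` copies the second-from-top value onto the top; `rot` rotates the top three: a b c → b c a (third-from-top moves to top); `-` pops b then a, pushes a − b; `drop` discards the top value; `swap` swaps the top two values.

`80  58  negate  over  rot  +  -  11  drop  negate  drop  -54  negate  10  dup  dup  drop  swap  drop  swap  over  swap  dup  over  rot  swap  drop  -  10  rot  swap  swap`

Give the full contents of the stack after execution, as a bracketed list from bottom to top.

[10, 0, 10, 10]

80     → 80
58     → 80 58
negate → 80 -58
over   → 80 -58 80
rot    → -58 80 80
+      → -58 160
-      → -218
11     → -218 11
drop   → -218
negate → 218
drop   → (empty)
-54    → -54
negate → 54
10     → 54 10
dup    → 54 10 10
dup    → 54 10 10 10
drop   → 54 10 10
swap   → 54 10 10
drop   → 54 10
swap   → 10 54
over   → 10 54 10
swap   → 10 10 54
dup    → 10 10 54 54
over   → 10 10 54 54 54
rot    → 10 10 54 54 54
swap   → 10 10 54 54 54
drop   → 10 10 54 54
-      → 10 10 0
10     → 10 10 0 10
rot    → 10 0 10 10
swap   → 10 0 10 10
swap   → 10 0 10 10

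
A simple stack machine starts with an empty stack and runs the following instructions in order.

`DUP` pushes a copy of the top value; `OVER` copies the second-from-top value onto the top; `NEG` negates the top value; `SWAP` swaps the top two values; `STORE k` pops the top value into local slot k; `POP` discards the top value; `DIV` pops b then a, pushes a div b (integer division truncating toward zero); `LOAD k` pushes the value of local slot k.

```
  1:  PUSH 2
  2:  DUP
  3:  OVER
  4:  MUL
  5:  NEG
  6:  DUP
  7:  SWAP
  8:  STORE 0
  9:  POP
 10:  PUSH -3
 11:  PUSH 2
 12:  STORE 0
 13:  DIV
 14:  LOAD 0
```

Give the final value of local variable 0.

PUSH 2  : 2
DUP     : 2 2
OVER    : 2 2 2
MUL     : 2 4
NEG     : 2 -4
DUP     : 2 -4 -4
SWAP    : 2 -4 -4
STORE 0 : 2 -4
POP     : 2
PUSH -3 : 2 -3
PUSH 2  : 2 -3 2
STORE 0 : 2 -3
DIV     : 0
LOAD 0  : 0 2

2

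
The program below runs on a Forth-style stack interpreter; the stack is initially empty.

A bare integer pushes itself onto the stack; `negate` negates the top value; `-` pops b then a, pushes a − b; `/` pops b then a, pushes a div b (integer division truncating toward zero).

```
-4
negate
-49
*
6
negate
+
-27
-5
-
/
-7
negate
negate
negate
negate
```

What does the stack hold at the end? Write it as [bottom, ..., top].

[9, -7]

-4      -4
negate  4
-49     4 -49
*       -196
6       -196 6
negate  -196 -6
+       -202
-27     -202 -27
-5      -202 -27 -5
-       -202 -22
/       9
-7      9 -7
negate  9 7
negate  9 -7
negate  9 7
negate  9 -7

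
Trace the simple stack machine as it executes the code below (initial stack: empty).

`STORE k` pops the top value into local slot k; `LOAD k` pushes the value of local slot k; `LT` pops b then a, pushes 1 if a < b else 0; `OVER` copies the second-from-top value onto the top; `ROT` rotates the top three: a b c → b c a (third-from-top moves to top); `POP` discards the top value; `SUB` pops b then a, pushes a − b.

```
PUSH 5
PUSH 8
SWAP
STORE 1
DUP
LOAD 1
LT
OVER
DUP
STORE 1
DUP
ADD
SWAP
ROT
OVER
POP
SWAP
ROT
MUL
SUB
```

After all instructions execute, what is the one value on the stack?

8

PUSH 5  : 5
PUSH 8  : 5 8
SWAP    : 8 5
STORE 1 : 8
DUP     : 8 8
LOAD 1  : 8 8 5
LT      : 8 0
OVER    : 8 0 8
DUP     : 8 0 8 8
STORE 1 : 8 0 8
DUP     : 8 0 8 8
ADD     : 8 0 16
SWAP    : 8 16 0
ROT     : 16 0 8
OVER    : 16 0 8 0
POP     : 16 0 8
SWAP    : 16 8 0
ROT     : 8 0 16
MUL     : 8 0
SUB     : 8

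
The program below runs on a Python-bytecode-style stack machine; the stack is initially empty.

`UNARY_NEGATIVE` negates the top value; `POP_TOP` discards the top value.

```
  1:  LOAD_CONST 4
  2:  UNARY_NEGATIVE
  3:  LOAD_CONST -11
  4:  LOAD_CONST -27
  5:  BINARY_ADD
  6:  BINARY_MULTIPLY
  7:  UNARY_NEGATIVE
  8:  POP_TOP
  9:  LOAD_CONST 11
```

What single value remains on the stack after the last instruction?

LOAD_CONST 4     [4]
UNARY_NEGATIVE   [-4]
LOAD_CONST -11   [-4, -11]
LOAD_CONST -27   [-4, -11, -27]
BINARY_ADD       [-4, -38]
BINARY_MULTIPLY  [152]
UNARY_NEGATIVE   [-152]
POP_TOP          []
LOAD_CONST 11    [11]

11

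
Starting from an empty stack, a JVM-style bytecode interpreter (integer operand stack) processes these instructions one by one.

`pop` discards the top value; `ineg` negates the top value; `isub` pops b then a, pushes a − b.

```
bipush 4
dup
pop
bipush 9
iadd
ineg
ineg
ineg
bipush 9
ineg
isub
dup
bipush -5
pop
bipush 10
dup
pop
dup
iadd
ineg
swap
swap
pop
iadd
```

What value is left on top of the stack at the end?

-8

bipush 4  : 4
dup       : 4 4
pop       : 4
bipush 9  : 4 9
iadd      : 13
ineg      : -13
ineg      : 13
ineg      : -13
bipush 9  : -13 9
ineg      : -13 -9
isub      : -4
dup       : -4 -4
bipush -5 : -4 -4 -5
pop       : -4 -4
bipush 10 : -4 -4 10
dup       : -4 -4 10 10
pop       : -4 -4 10
dup       : -4 -4 10 10
iadd      : -4 -4 20
ineg      : -4 -4 -20
swap      : -4 -20 -4
swap      : -4 -4 -20
pop       : -4 -4
iadd      : -8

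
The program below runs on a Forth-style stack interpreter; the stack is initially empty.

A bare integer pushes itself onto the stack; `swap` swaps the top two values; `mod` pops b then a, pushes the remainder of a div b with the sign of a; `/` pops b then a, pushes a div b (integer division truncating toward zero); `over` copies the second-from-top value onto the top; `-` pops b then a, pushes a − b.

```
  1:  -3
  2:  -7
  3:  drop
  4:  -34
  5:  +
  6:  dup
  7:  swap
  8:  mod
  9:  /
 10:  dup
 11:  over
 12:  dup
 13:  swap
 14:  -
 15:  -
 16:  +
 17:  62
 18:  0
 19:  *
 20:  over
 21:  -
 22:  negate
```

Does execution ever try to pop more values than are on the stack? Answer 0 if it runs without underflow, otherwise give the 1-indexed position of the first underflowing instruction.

9

-3   -> -3
-7   -> -3 -7
drop -> -3
-34  -> -3 -34
+    -> -37
dup  -> -37 -37
swap -> -37 -37
mod  -> 0
/  — needs 2 operands, stack has 1 → underflow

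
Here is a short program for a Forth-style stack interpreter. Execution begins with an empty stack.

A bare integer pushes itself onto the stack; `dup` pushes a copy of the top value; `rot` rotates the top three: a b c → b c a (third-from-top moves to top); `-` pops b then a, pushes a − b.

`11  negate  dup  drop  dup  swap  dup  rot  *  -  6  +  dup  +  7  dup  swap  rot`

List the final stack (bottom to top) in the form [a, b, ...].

[7, 7, -252]

11     : [11]
negate : [-11]
dup    : [-11, -11]
drop   : [-11]
dup    : [-11, -11]
swap   : [-11, -11]
dup    : [-11, -11, -11]
rot    : [-11, -11, -11]
*      : [-11, 121]
-      : [-132]
6      : [-132, 6]
+      : [-126]
dup    : [-126, -126]
+      : [-252]
7      : [-252, 7]
dup    : [-252, 7, 7]
swap   : [-252, 7, 7]
rot    : [7, 7, -252]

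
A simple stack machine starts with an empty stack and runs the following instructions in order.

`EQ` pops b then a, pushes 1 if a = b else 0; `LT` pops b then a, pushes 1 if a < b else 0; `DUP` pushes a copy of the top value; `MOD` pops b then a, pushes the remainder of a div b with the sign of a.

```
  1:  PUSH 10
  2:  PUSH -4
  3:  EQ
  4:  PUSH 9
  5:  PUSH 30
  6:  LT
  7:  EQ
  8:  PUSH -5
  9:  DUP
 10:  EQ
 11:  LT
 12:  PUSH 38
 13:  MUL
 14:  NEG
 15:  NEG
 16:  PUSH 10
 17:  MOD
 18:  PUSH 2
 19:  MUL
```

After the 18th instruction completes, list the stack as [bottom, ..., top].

[8, 2]

PUSH 10 -> 10
PUSH -4 -> 10 -4
EQ      -> 0
PUSH 9  -> 0 9
PUSH 30 -> 0 9 30
LT      -> 0 1
EQ      -> 0
PUSH -5 -> 0 -5
DUP     -> 0 -5 -5
EQ      -> 0 1
LT      -> 1
PUSH 38 -> 1 38
MUL     -> 38
NEG     -> -38
NEG     -> 38
PUSH 10 -> 38 10
MOD     -> 8
PUSH 2  -> 8 2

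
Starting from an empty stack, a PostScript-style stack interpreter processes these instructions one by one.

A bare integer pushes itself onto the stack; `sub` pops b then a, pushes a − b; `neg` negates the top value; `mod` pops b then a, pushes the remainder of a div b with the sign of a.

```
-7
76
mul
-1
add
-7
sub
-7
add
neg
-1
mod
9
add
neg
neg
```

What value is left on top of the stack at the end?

-7  : [-7]
76  : [-7, 76]
mul : [-532]
-1  : [-532, -1]
add : [-533]
-7  : [-533, -7]
sub : [-526]
-7  : [-526, -7]
add : [-533]
neg : [533]
-1  : [533, -1]
mod : [0]
9   : [0, 9]
add : [9]
neg : [-9]
neg : [9]

9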